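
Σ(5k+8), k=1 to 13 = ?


Σ(5k+8) = 5·Σk + 8·n
= 5·91 + 8·13
= 455 + 104 = 559

Σ = 559


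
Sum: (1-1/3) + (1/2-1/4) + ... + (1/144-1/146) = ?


Telescoping with gap 2: two head and two tail terms survive.
= (1 + 1/2) - (1/145 + 1/146)
= 3/2 - 1/145 - 1/146 = 15732/10585

Sum = 15732/10585


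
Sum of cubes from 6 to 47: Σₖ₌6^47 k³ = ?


Σₖ₌6^47 k³ = [47·48/2]² − [5·6/2]²
= 1272384 − 225 = 1272159

Σk³ = 1272159


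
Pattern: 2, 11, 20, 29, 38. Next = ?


Pattern: arithmetic (d=9)
Terms: 2, 11, 20, 29, 38
Next term = 47

Next term = 47


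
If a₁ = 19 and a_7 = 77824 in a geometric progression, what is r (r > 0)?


r^(n-1) = aₙ/a₁
r^6 = 77824/19 = 4096
r = 4096^(1/6)
= ±4; taking r > 0 gives r = 4

r = 4


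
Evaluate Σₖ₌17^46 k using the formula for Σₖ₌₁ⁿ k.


Σₖ₌17^46 k = Σₖ₌₁^46 k − Σₖ₌₁^16 k
= 46·47/2 − 16·17/2
= 1081 − 136 = 945

Σk = 945


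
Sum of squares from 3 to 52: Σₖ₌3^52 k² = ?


Σₖ₌3^52 k² = Σₖ₌₁^52 k² − Σₖ₌₁^2 k²
= 52·53·105/6 − 2·3·5/6
= 48230 − 5 = 48225

Σk² = 48225


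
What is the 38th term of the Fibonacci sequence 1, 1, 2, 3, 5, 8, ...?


Fibonacci sequence: 1, 1, 2, 3, 5, 8, 13, 21, 34, 55, 89, ...
F(38) = 39088169

F(38) = 39088169


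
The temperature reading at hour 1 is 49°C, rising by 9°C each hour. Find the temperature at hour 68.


aₙ = a₁ + (n-1)d
= 49 + (68-1)×9
= 49 + 603
= 652

a_68 = 652


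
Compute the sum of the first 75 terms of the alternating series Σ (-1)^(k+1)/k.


S = 1 - 1/2 + 1/3 - 1/4 + 1/5 - 1/6 + 1/7 - 1/8 ± ...
= 0.6998
(Full series converges to +ln(2) ≈ +0.6931)

S_75 = 0.6998


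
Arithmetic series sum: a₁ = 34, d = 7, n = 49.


aₙ = 34 + (49-1)×7 = 370
Sₙ = n(a₁+aₙ)/2 = 49×(34+370)/2
= 49×404/2 = 9898

S_49 = 9898


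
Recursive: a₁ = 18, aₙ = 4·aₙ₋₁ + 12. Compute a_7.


Computing step by step:
a_1 = 18
a_2 = 84
a_3 = 348
a_4 = 1404
a_5 = 5628
a_6 = 22524
a_7 = 90108


a_7 = 90108


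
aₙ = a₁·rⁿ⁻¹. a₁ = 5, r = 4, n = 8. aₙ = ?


aₙ = a₁·r^(n-1)
= 5×4^7
= 5×16384
= 81920

a_8 = 81920


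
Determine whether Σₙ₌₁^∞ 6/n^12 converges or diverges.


p-series test: Σ c/n^p converges if p > 1, diverges if p ≤ 1 (constant c > 0 doesn't affect convergence).
p = 12
12 > 1 → CONVERGES

Converges (p = 12 > 1)


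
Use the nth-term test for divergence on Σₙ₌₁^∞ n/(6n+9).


lim(n→∞) n/(6n+9) = 1/6 = 1/6  (divide numerator and denominator by n)
lim aₙ = 1/6 ≠ 0 → series DIVERGES

Diverges (lim aₙ = 1/6 ≠ 0)


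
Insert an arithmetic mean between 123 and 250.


AM = (123 + 250)/2 = 373/2 = 186.5

AM = 186.5


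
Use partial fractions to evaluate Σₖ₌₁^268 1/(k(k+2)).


1/(k(k+2)) = (1/2)·(1/k - 1/(k+2)) (partial fractions)
Telescoping: Σ = (1/2)·(1 + 1/2 - 1/269 - 1/270) = 54203/72630

Sum = 54203/72630


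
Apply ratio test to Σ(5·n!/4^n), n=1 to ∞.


aₙ = 5·n!/4^n
a_{n+1}/aₙ = (n+1)!/4^(n+1) × 4^n/n!  (constant 5 cancels)
= (n+1)/4
L = lim(n→∞) (n+1)/4 = ∞
L > 1 → series DIVERGES

Diverges (ratio test: L = ∞ > 1)


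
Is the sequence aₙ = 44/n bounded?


a₁ = 44, a₂ = 44/2, a₃ = 44/3, ...
0 < aₙ ≤ 44 for all n ≥ 1
Lower bound: 0, Upper bound: 44
The sequence IS bounded

Bounded (0 < aₙ ≤ 44)


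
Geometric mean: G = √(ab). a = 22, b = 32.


GM = √(22×32) = √704 = 26.533

GM = 26.533


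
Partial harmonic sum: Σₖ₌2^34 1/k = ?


Σₖ₌2^34 1/k = 1/2 + 1/3 + 1/4 + ... + 1/34
= 40934600117149/13127595717600
≈ 3.1182

Sum = 40934600117149/13127595717600 ≈ 3.1182


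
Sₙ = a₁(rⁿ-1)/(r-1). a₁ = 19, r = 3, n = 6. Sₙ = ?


Sₙ = 19×(3^6 - 1)/(3 - 1)
= 19×(729 - 1)/2
= 19×728/2
= 6916

S_6 = 6916


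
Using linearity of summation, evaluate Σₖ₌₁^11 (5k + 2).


Σ(5k+2) = 5·Σk + 2·n
= 5·66 + 2·11
= 330 + 22 = 352

Σ = 352


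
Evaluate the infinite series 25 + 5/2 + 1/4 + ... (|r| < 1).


S∞ = a₁/(1-r) = 25/(1 - 1/10)
= 25/(9/10)
= 250/9

S∞ = 250/9


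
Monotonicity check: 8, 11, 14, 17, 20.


Differences: 3, 3, 3, 3
All differences > 0 → strictly INCREASING

Monotonically increasing


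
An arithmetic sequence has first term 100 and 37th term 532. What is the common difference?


d = (aₙ - a₁)/(n-1)
= (532 - 100)/(37-1)
= 432/36 = 12

d = 12


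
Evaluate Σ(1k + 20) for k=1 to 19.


Σ(1k+20) = 1·Σk + 20·n
= 1·190 + 20·19
= 190 + 380 = 570

Σ = 570


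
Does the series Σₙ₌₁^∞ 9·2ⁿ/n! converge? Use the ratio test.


aₙ = 9·2^n/n!
a_{n+1}/aₙ = 2^(n+1)/(n+1)! × n!/2^n  (constant 9 cancels)
= 2/(n+1)
L = lim(n→∞) 2/(n+1) = 0
L < 1 → series CONVERGES

Converges (ratio test: L = 0 < 1)


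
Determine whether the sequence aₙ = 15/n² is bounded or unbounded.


a₁ = 15, a₂ = 15/4, a₃ = 15/9, ...
0 < aₙ ≤ 15 for all n ≥ 1
The sequence IS bounded

Bounded (0 < aₙ ≤ 15)


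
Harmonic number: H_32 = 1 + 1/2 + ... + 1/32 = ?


H_32 = 1/1 + 1/2 + 1/3 + ... + 1/32
= 586061125622639/144403552893600
≈ 4.0585

H_32 = 586061125622639/144403552893600 ≈ 4.0585


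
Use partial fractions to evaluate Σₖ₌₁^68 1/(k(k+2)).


1/(k(k+2)) = (1/2)·(1/k - 1/(k+2)) (partial fractions)
Telescoping: Σ = (1/2)·(1 + 1/2 - 1/69 - 1/70) = 3553/4830

Sum = 3553/4830


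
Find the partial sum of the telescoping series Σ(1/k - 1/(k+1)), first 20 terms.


Telescoping: adjacent terms cancel.
= 1/1 - 1/21
= 1 - 1/21 = 20/21

Sum = 20/21


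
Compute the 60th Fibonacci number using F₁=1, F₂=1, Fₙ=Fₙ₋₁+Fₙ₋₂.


Fibonacci sequence: 1, 1, 2, 3, 5, 8, 13, 21, 34, 55, 89, ...
F(60) = 1548008755920

F(60) = 1548008755920


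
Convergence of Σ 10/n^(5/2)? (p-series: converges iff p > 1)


p-series test: Σ c/n^p converges if p > 1, diverges if p ≤ 1 (constant c > 0 doesn't affect convergence).
p = 5/2
5/2 > 1 → CONVERGES

Converges (p = 5/2 > 1)


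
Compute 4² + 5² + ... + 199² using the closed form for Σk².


Σₖ₌4^199 k² = Σₖ₌₁^199 k² − Σₖ₌₁^3 k²
= 199·200·399/6 − 3·4·7/6
= 2646700 − 14 = 2646686

Σk² = 2646686


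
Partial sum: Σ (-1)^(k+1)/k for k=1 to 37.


S = 1 - 1/2 + 1/3 - 1/4 + 1/5 - 1/6 + 1/7 - 1/8 ± ...
= 0.7065
(Full series converges to +ln(2) ≈ +0.6931)

S_37 = 0.7065


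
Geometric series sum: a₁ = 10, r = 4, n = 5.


Sₙ = 10×(4^5 - 1)/(4 - 1)
= 10×(1024 - 1)/3
= 10×1023/3
= 3410

S_5 = 3410


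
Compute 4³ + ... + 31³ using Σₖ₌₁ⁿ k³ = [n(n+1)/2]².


Σₖ₌4^31 k³ = [31·32/2]² − [3·4/2]²
= 246016 − 36 = 245980

Σk³ = 245980


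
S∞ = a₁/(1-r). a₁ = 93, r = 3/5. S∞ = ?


S∞ = a₁/(1-r) = 93/(1 - 3/5)
= 93/(2/5)
= 465/2

S∞ = 465/2


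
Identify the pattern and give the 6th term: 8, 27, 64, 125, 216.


Pattern: perfect cubes: n³
Terms: 8, 27, 64, 125, 216
Next term = 343

Next term = 343


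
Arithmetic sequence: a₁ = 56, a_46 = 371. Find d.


d = (aₙ - a₁)/(n-1)
= (371 - 56)/(46-1)
= 315/45 = 7

d = 7


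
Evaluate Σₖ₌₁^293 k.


n(n+1)/2 = 293×294/2 = 86142/2 = 43071

Σk = 43071


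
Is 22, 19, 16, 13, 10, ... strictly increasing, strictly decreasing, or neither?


Differences: -3, -3, -3, -3
All differences < 0 → strictly DECREASING

Monotonically decreasing


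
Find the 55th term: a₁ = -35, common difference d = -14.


aₙ = a₁ + (n-1)d
= -35 + (55-1)×-14
= -35 - 756
= -791

a_55 = -791


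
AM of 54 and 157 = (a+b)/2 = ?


AM = (54 + 157)/2 = 211/2 = 105.5

AM = 105.5


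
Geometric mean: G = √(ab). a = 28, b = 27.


GM = √(28×27) = √756 = 27.4955

GM = 27.4955


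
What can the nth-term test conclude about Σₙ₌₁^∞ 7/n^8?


lim(n→∞) 7/n^8 = 0
lim aₙ = 0 → nth-term test is INCONCLUSIVE
(Need other tests; this is actually a convergent p-series with p=8 > 1)

Inconclusive (lim aₙ = 0; need another test)


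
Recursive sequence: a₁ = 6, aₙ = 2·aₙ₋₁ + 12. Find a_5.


Computing step by step:
a_1 = 6
a_2 = 24
a_3 = 60
a_4 = 132
a_5 = 276


a_5 = 276


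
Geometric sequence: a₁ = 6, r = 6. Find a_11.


aₙ = a₁·r^(n-1)
= 6×6^10
= 6×60466176
= 362797056

a_11 = 362797056


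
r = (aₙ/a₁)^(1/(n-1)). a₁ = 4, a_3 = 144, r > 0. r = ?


r^(n-1) = aₙ/a₁
r^2 = 144/4 = 36
r = 36^(1/2)
= ±6; taking r > 0 gives r = 6

r = 6


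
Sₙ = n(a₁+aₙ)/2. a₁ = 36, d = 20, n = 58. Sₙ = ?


aₙ = 36 + (58-1)×20 = 1176
Sₙ = n(a₁+aₙ)/2 = 58×(36+1176)/2
= 58×1212/2 = 35148

S_58 = 35148


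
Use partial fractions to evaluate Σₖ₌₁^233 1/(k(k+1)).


1/(k(k+1)) = 1/k - 1/(k+1) (partial fractions)
Telescoping: Σ = 1 - 1/234 = 233/234

Sum = 233/234


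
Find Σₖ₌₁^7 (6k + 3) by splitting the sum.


Σ(6k+3) = 6·Σk + 3·n
= 6·28 + 3·7
= 168 + 21 = 189

Σ = 189


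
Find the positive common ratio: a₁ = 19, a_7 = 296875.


r^(n-1) = aₙ/a₁
r^6 = 296875/19 = 15625
r = 15625^(1/6)
= ±5; taking r > 0 gives r = 5

r = 5


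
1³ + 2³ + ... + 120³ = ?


n(n+1)/2 = 120×121/2 = 7260
Σk³ = 7260² = 52707600

Σk³ = 52707600


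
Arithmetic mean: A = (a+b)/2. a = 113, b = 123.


AM = (113 + 123)/2 = 236/2 = 118

AM = 118


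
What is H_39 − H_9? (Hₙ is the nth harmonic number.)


Σₖ₌10^39 1/k = 1/10 + 1/11 + 1/12 + ... + 1/39
= 98849421188899/69388720221600
≈ 1.4246

Sum = 98849421188899/69388720221600 ≈ 1.4246


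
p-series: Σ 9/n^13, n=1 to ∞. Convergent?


p-series test: Σ c/n^p converges if p > 1, diverges if p ≤ 1 (constant c > 0 doesn't affect convergence).
p = 13
13 > 1 → CONVERGES

Converges (p = 13 > 1)


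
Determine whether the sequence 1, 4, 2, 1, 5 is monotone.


Differences: 3, -2, -1, 4
Difference at position 1 is +3 (> 0) but position 2 is -2 (< 0) — sequence both rises and falls
→ NOT monotonic

Not monotonic


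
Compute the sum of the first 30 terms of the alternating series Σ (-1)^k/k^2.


S = -1 + 1/4 - 1/9 + 1/16 - 1/25 + 1/36 - 1/49 + 1/64 ± ...
= -0.8219
(Full series converges to -π²/12 ≈ -0.8225)

S_30 = -0.8219


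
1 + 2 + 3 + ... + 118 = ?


n(n+1)/2 = 118×119/2 = 14042/2 = 7021

Σk = 7021


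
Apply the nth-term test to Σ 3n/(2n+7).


lim(n→∞) 3n/(2n+7) = 3/2 = 3/2  (divide numerator and denominator by n)
lim aₙ = 3/2 ≠ 0 → series DIVERGES

Diverges (lim aₙ = 3/2 ≠ 0)


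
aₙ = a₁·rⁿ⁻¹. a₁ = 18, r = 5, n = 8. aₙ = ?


aₙ = a₁·r^(n-1)
= 18×5^7
= 18×78125
= 1406250

a_8 = 1406250


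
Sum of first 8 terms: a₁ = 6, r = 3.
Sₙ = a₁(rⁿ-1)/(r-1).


Sₙ = 6×(3^8 - 1)/(3 - 1)
= 6×(6561 - 1)/2
= 6×6560/2
= 19680

S_8 = 19680


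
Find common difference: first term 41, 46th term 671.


d = (aₙ - a₁)/(n-1)
= (671 - 41)/(46-1)
= 630/45 = 14

d = 14


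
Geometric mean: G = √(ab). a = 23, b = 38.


GM = √(23×38) = √874 = 29.5635

GM = 29.5635


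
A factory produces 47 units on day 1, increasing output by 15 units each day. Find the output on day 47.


aₙ = a₁ + (n-1)d
= 47 + (47-1)×15
= 47 + 690
= 737

a_47 = 737


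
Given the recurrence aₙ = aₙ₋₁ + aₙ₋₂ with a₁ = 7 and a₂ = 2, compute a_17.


Computing iteratively: 7, 2, 9, 11, 20, 31, 51, 82, 133, 215, 348, 563, ...
a_17 = 6244

a_17 = 6244


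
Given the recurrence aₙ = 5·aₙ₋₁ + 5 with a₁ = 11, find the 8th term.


Computing step by step:
a_1 = 11
a_2 = 60
a_3 = 305
a_4 = 1530
a_5 = 7655
a_6 = 38280
a_7 = 191405
a_8 = 957030


a_8 = 957030


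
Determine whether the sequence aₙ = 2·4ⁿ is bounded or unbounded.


aₙ = 2·4ⁿ → as n→∞, aₙ→∞ (since base 4 > 1)
No finite upper bound exists
The sequence is UNBOUNDED

Unbounded (aₙ → ∞ as n → ∞)


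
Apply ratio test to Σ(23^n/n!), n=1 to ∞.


aₙ = 23^n/n!
a_{n+1}/aₙ = 23^(n+1)/(n+1)! × n!/23^n
= 23/(n+1)
L = lim(n→∞) 23/(n+1) = 0
L < 1 → series CONVERGES

Converges (ratio test: L = 0 < 1)


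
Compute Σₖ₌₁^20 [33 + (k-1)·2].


aₙ = 33 + (20-1)×2 = 71
Sₙ = n(a₁+aₙ)/2 = 20×(33+71)/2
= 20×104/2 = 1040

S_20 = 1040


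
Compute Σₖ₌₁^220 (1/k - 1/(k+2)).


Telescoping with gap 2: two head and two tail terms survive.
= (1 + 1/2) - (1/221 + 1/222)
= 3/2 - 1/221 - 1/222 = 36575/24531

Sum = 36575/24531


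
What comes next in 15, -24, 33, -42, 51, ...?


Pattern: alternating sign, magnitude arithmetic (d=9)
Terms: 15, -24, 33, -42, 51
Next term = -60

Next term = -60


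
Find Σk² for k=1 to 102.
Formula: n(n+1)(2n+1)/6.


n = 102
n(n+1)(2n+1)/6 = 102×103×205/6
= 2153730/6 = 358955

Σk² = 358955


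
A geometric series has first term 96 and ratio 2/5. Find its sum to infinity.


S∞ = a₁/(1-r) = 96/(1 - 2/5)
= 96/(3/5)
= 160

S∞ = 160


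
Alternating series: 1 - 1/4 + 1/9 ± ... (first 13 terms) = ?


S = 1 - 1/4 + 1/9 - 1/16 + 1/25 - 1/36 + 1/49 - 1/64 ± ...
= 0.8252
(Full series converges to +π²/12 ≈ +0.8225)

S_13 = 0.8252


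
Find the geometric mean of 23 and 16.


GM = √(23×16) = √368 = 19.1833

GM = 19.1833


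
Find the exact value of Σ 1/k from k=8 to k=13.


Σₖ₌8^13 1/k = 1/8 + 1/9 + 1/10 + 1/11 + 1/12 + 1/13
= 30233/51480
≈ 0.5873

Sum = 30233/51480 ≈ 0.5873


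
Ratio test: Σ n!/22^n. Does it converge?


aₙ = n!/22^n
a_{n+1}/aₙ = (n+1)!/22^(n+1) × 22^n/n!
= (n+1)/22
L = lim(n→∞) (n+1)/22 = ∞
L > 1 → series DIVERGES

Diverges (ratio test: L = ∞ > 1)


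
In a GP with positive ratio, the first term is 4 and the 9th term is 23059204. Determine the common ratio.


r^(n-1) = aₙ/a₁
r^8 = 23059204/4 = 5764801
r = 5764801^(1/8)
= ±7; taking r > 0 gives r = 7

r = 7


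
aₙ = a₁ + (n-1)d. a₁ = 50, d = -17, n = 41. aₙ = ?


aₙ = a₁ + (n-1)d
= 50 + (41-1)×-17
= 50 - 680
= -630

a_41 = -630


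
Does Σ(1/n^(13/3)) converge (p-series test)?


p-series test: Σ c/n^p converges if p > 1, diverges if p ≤ 1 (constant c > 0 doesn't affect convergence).
p = 13/3
13/3 > 1 → CONVERGES

Converges (p = 13/3 > 1)


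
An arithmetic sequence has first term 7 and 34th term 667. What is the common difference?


d = (aₙ - a₁)/(n-1)
= (667 - 7)/(34-1)
= 660/33 = 20

d = 20


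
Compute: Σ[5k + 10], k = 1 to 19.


Σ(5k+10) = 5·Σk + 10·n
= 5·190 + 10·19
= 950 + 190 = 1140

Σ = 1140


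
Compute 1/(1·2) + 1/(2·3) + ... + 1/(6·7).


1/(k(k+1)) = 1/k - 1/(k+1) (partial fractions)
Telescoping: Σ = 1 - 1/7 = 6/7

Sum = 6/7


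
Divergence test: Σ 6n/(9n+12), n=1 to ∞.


lim(n→∞) 6n/(9n+12) = 6/9 = 2/3  (divide numerator and denominator by n)
lim aₙ = 2/3 ≠ 0 → series DIVERGES

Diverges (lim aₙ = 2/3 ≠ 0)


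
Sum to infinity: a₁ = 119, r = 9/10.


S∞ = a₁/(1-r) = 119/(1 - 9/10)
= 119/(1/10)
= 1190

S∞ = 1190


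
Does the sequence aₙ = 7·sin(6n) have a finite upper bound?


For all n, -1 ≤ sin(6n) ≤ 1, so -7 ≤ 7·sin(6n) ≤ 7
Lower bound: -7, Upper bound: 7
The sequence IS bounded

Bounded (-7 ≤ aₙ ≤ 7)


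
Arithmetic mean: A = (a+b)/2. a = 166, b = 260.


AM = (166 + 260)/2 = 426/2 = 213

AM = 213


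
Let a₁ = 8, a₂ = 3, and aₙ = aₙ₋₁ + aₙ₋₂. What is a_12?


Computing iteratively: 8, 3, 11, 14, 25, 39, 64, 103, 167, 270, 437, 707
a_12 = 707

a_12 = 707


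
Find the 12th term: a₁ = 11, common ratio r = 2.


aₙ = a₁·r^(n-1)
= 11×2^11
= 11×2048
= 22528

a_12 = 22528


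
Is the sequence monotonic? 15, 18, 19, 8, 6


Differences: 3, 1, -11, -2
Difference at position 1 is +3 (> 0) but position 3 is -11 (< 0) — sequence both rises and falls
→ NOT monotonic

Not monotonic


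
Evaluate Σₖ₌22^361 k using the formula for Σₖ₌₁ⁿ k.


Σₖ₌22^361 k = Σₖ₌₁^361 k − Σₖ₌₁^21 k
= 361·362/2 − 21·22/2
= 65341 − 231 = 65110

Σk = 65110


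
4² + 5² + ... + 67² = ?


Σₖ₌4^67 k² = Σₖ₌₁^67 k² − Σₖ₌₁^3 k²
= 67·68·135/6 − 3·4·7/6
= 102510 − 14 = 102496

Σk² = 102496


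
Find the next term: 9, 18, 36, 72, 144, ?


Pattern: geometric (r=2)
Terms: 9, 18, 36, 72, 144
Next term = 288

Next term = 288


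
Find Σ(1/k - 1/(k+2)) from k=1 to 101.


Telescoping with gap 2: two head and two tail terms survive.
= (1 + 1/2) - (1/102 + 1/103)
= 3/2 - 1/102 - 1/103 = 7777/5253

Sum = 7777/5253


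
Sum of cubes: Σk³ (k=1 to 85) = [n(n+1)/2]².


n(n+1)/2 = 85×86/2 = 3655
Σk³ = 3655² = 13359025

Σk³ = 13359025


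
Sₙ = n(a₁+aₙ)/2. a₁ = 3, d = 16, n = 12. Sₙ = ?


aₙ = 3 + (12-1)×16 = 179
Sₙ = n(a₁+aₙ)/2 = 12×(3+179)/2
= 12×182/2 = 1092

S_12 = 1092


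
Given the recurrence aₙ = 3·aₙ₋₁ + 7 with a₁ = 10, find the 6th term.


Computing step by step:
a_1 = 10
a_2 = 37
a_3 = 118
a_4 = 361
a_5 = 1090
a_6 = 3277


a_6 = 3277


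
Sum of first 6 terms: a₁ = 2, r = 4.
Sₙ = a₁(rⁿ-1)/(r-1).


Sₙ = 2×(4^6 - 1)/(4 - 1)
= 2×(4096 - 1)/3
= 2×4095/3
= 2730

S_6 = 2730


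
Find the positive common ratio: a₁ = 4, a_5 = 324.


r^(n-1) = aₙ/a₁
r^4 = 324/4 = 81
r = 81^(1/4)
= ±3; taking r > 0 gives r = 3

r = 3


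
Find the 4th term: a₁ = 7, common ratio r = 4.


aₙ = a₁·r^(n-1)
= 7×4^3
= 7×64
= 448

a_4 = 448


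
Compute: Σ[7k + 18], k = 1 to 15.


Σ(7k+18) = 7·Σk + 18·n
= 7·120 + 18·15
= 840 + 270 = 1110

Σ = 1110


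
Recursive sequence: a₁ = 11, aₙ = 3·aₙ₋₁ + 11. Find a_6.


Computing step by step:
a_1 = 11
a_2 = 44
a_3 = 143
a_4 = 440
a_5 = 1331
a_6 = 4004


a_6 = 4004


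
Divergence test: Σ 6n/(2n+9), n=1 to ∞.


lim(n→∞) 6n/(2n+9) = 6/2 = 3  (divide numerator and denominator by n)
lim aₙ = 3 ≠ 0 → series DIVERGES

Diverges (lim aₙ = 3 ≠ 0)


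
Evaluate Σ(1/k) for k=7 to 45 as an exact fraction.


Σₖ₌7^45 1/k = 1/7 + 1/8 + 1/9 + ... + 1/45
= 2617230034104616867/1345655451257488800
≈ 1.9449

Sum = 2617230034104616867/1345655451257488800 ≈ 1.9449


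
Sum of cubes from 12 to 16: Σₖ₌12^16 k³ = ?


Σₖ₌12^16 k³ = [16·17/2]² − [11·12/2]²
= 18496 − 4356 = 14140

Σk³ = 14140


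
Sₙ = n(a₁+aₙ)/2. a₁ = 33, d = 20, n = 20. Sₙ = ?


aₙ = 33 + (20-1)×20 = 413
Sₙ = n(a₁+aₙ)/2 = 20×(33+413)/2
= 20×446/2 = 4460

S_20 = 4460


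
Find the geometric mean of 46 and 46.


GM = √(46×46) = √2116 = 46

GM = 46


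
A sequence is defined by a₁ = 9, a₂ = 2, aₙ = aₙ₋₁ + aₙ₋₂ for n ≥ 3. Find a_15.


Computing iteratively: 9, 2, 11, 13, 24, 37, 61, 98, 159, 257, 416, 673, ...
a_15 = 2851

a_15 = 2851


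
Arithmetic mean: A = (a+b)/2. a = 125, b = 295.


AM = (125 + 295)/2 = 420/2 = 210

AM = 210


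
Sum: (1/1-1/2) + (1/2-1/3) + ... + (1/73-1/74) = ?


Telescoping: adjacent terms cancel.
= 1/1 - 1/74
= 1 - 1/74 = 73/74

Sum = 73/74


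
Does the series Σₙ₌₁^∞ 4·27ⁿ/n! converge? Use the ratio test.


aₙ = 4·27^n/n!
a_{n+1}/aₙ = 27^(n+1)/(n+1)! × n!/27^n  (constant 4 cancels)
= 27/(n+1)
L = lim(n→∞) 27/(n+1) = 0
L < 1 → series CONVERGES

Converges (ratio test: L = 0 < 1)


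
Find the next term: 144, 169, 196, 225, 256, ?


Pattern: perfect squares: n²
Terms: 144, 169, 196, 225, 256
Next term = 289

Next term = 289


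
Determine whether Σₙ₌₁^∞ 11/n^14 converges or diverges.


p-series test: Σ c/n^p converges if p > 1, diverges if p ≤ 1 (constant c > 0 doesn't affect convergence).
p = 14
14 > 1 → CONVERGES

Converges (p = 14 > 1)


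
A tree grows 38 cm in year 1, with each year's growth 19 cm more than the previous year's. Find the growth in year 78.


aₙ = a₁ + (n-1)d
= 38 + (78-1)×19
= 38 + 1463
= 1501

a_78 = 1501


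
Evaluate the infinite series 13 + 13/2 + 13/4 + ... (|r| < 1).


S∞ = a₁/(1-r) = 13/(1 - 1/2)
= 13/(1/2)
= 26

S∞ = 26


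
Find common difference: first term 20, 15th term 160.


d = (aₙ - a₁)/(n-1)
= (160 - 20)/(15-1)
= 140/14 = 10

d = 10


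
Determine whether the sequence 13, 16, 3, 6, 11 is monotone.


Differences: 3, -13, 3, 5
Difference at position 1 is +3 (> 0) but position 2 is -13 (< 0) — sequence both rises and falls
→ NOT monotonic

Not monotonic


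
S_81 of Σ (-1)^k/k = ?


S = -1 + 1/2 - 1/3 + 1/4 - 1/5 + 1/6 - 1/7 + 1/8 ± ...
= -0.6993
(Full series converges to -ln(2) ≈ -0.6931)

S_81 = -0.6993


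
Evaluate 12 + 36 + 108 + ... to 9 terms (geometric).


Sₙ = 12×(3^9 - 1)/(3 - 1)
= 12×(19683 - 1)/2
= 12×19682/2
= 118092

S_9 = 118092


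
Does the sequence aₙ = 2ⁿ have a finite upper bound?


aₙ = 2ⁿ → as n→∞, aₙ→∞ (since base 2 > 1)
No finite upper bound exists
The sequence is UNBOUNDED

Unbounded (aₙ → ∞ as n → ∞)


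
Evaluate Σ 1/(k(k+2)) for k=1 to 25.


1/(k(k+2)) = (1/2)·(1/k - 1/(k+2)) (partial fractions)
Telescoping: Σ = (1/2)·(1 + 1/2 - 1/26 - 1/27) = 250/351

Sum = 250/351


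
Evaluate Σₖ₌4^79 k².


Σₖ₌4^79 k² = Σₖ₌₁^79 k² − Σₖ₌₁^3 k²
= 79·80·159/6 − 3·4·7/6
= 167480 − 14 = 167466

Σk² = 167466


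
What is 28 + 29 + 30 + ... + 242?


Σₖ₌28^242 k = Σₖ₌₁^242 k − Σₖ₌₁^27 k
= 242·243/2 − 27·28/2
= 29403 − 378 = 29025

Σk = 29025


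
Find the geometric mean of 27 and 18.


GM = √(27×18) = √486 = 22.0454

GM = 22.0454


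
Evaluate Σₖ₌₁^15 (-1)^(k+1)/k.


S = 1 - 1/2 + 1/3 - 1/4 + 1/5 - 1/6 + 1/7 - 1/8 ± ...
= 0.7254
(Full series converges to +ln(2) ≈ +0.6931)

S_15 = 0.7254


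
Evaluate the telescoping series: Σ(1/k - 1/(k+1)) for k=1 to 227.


Telescoping: adjacent terms cancel.
= 1/1 - 1/228
= 1 - 1/228 = 227/228

Sum = 227/228


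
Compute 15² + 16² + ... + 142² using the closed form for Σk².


Σₖ₌15^142 k² = Σₖ₌₁^142 k² − Σₖ₌₁^14 k²
= 142·143·285/6 − 14·15·29/6
= 964535 − 1015 = 963520

Σk² = 963520


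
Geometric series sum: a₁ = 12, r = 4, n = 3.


Sₙ = 12×(4^3 - 1)/(4 - 1)
= 12×(64 - 1)/3
= 12×63/3
= 252

S_3 = 252


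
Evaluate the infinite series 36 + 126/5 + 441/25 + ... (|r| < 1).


S∞ = a₁/(1-r) = 36/(1 - 7/10)
= 36/(3/10)
= 120

S∞ = 120


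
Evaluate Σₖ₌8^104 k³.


Σₖ₌8^104 k³ = [104·105/2]² − [7·8/2]²
= 29811600 − 784 = 29810816

Σk³ = 29810816


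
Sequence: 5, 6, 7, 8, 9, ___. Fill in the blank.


Pattern: arithmetic (d=1)
Terms: 5, 6, 7, 8, 9
Next term = 10

Next term = 10


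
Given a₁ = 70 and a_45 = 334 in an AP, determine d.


d = (aₙ - a₁)/(n-1)
= (334 - 70)/(45-1)
= 264/44 = 6

d = 6


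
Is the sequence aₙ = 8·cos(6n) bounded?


For all n, -1 ≤ cos(6n) ≤ 1, so -8 ≤ 8·cos(6n) ≤ 8
Lower bound: -8, Upper bound: 8
The sequence IS bounded

Bounded (-8 ≤ aₙ ≤ 8)


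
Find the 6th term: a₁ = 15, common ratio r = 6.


aₙ = a₁·r^(n-1)
= 15×6^5
= 15×7776
= 116640

a_6 = 116640


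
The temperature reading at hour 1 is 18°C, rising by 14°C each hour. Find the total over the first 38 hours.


aₙ = 18 + (38-1)×14 = 536
Sₙ = n(a₁+aₙ)/2 = 38×(18+536)/2
= 38×554/2 = 10526

S_38 = 10526


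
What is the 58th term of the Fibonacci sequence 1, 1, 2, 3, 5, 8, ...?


Fibonacci sequence: 1, 1, 2, 3, 5, 8, 13, 21, 34, 55, 89, ...
F(58) = 591286729879

F(58) = 591286729879


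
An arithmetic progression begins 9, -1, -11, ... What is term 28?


aₙ = a₁ + (n-1)d
= 9 + (28-1)×-10
= 9 - 270
= -261

a_28 = -261


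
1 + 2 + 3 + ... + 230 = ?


n(n+1)/2 = 230×231/2 = 53130/2 = 26565

Σk = 26565


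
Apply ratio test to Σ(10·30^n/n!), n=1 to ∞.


aₙ = 10·30^n/n!
a_{n+1}/aₙ = 30^(n+1)/(n+1)! × n!/30^n  (constant 10 cancels)
= 30/(n+1)
L = lim(n→∞) 30/(n+1) = 0
L < 1 → series CONVERGES

Converges (ratio test: L = 0 < 1)


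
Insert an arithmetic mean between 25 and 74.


AM = (25 + 74)/2 = 99/2 = 49.5

AM = 49.5


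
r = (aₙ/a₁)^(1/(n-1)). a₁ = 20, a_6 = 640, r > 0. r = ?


r^(n-1) = aₙ/a₁
r^5 = 640/20 = 32
r = 32^(1/5)
= 2

r = 2


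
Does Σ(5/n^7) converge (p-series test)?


p-series test: Σ c/n^p converges if p > 1, diverges if p ≤ 1 (constant c > 0 doesn't affect convergence).
p = 7
7 > 1 → CONVERGES

Converges (p = 7 > 1)


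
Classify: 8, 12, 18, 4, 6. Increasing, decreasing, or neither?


Differences: 4, 6, -14, 2
Difference at position 1 is +4 (> 0) but position 3 is -14 (< 0) — sequence both rises and falls
→ NOT monotonic

Not monotonic


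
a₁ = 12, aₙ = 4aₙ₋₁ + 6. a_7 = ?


Computing step by step:
a_1 = 12
a_2 = 54
a_3 = 222
a_4 = 894
a_5 = 3582
a_6 = 14334
a_7 = 57342


a_7 = 57342


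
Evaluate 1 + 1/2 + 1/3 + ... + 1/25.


H_25 = 1/1 + 1/2 + 1/3 + ... + 1/25
= 34052522467/8923714800
≈ 3.816

H_25 = 34052522467/8923714800 ≈ 3.816


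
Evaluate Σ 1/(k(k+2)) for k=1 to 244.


1/(k(k+2)) = (1/2)·(1/k - 1/(k+2)) (partial fractions)
Telescoping: Σ = (1/2)·(1 + 1/2 - 1/245 - 1/246) = 44957/60270

Sum = 44957/60270


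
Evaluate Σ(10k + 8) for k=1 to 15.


Σ(10k+8) = 10·Σk + 8·n
= 10·120 + 8·15
= 1200 + 120 = 1320

Σ = 1320


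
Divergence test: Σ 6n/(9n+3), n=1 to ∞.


lim(n→∞) 6n/(9n+3) = 6/9 = 2/3  (divide numerator and denominator by n)
lim aₙ = 2/3 ≠ 0 → series DIVERGES

Diverges (lim aₙ = 2/3 ≠ 0)


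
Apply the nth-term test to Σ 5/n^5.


lim(n→∞) 5/n^5 = 0
lim aₙ = 0 → nth-term test is INCONCLUSIVE
(Need other tests; this is actually a convergent p-series with p=5 > 1)

Inconclusive (lim aₙ = 0; need another test)


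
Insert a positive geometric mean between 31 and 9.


GM = √(31×9) = √279 = 16.7033

GM = 16.7033


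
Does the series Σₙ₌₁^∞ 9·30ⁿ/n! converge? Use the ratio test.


aₙ = 9·30^n/n!
a_{n+1}/aₙ = 30^(n+1)/(n+1)! × n!/30^n  (constant 9 cancels)
= 30/(n+1)
L = lim(n→∞) 30/(n+1) = 0
L < 1 → series CONVERGES

Converges (ratio test: L = 0 < 1)


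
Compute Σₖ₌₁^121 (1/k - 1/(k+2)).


Telescoping with gap 2: two head and two tail terms survive.
= (1 + 1/2) - (1/122 + 1/123)
= 3/2 - 1/122 - 1/123 = 11132/7503

Sum = 11132/7503


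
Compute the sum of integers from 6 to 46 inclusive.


Σₖ₌6^46 k = Σₖ₌₁^46 k − Σₖ₌₁^5 k
= 46·47/2 − 5·6/2
= 1081 − 15 = 1066

Σk = 1066


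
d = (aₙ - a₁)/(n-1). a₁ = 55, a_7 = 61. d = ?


d = (aₙ - a₁)/(n-1)
= (61 - 55)/(7-1)
= 6/6 = 1

d = 1


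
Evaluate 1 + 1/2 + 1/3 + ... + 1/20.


H_20 = 1/1 + 1/2 + 1/3 + ... + 1/20
= 55835135/15519504
≈ 3.5977

H_20 = 55835135/15519504 ≈ 3.5977


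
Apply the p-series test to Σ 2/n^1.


p-series test: Σ c/n^p converges if p > 1, diverges if p ≤ 1 (constant c > 0 doesn't affect convergence).
p = 1
1 ≤ 1 → DIVERGES

Diverges (p = 1 ≤ 1)


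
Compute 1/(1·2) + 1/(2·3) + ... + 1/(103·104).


1/(k(k+1)) = 1/k - 1/(k+1) (partial fractions)
Telescoping: Σ = 1 - 1/104 = 103/104

Sum = 103/104


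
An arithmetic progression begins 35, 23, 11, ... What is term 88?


aₙ = a₁ + (n-1)d
= 35 + (88-1)×-12
= 35 - 1044
= -1009

a_88 = -1009


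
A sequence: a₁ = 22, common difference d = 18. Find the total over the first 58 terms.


aₙ = 22 + (58-1)×18 = 1048
Sₙ = n(a₁+aₙ)/2 = 58×(22+1048)/2
= 58×1070/2 = 31030

S_58 = 31030


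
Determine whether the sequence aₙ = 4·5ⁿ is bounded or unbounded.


aₙ = 4·5ⁿ → as n→∞, aₙ→∞ (since base 5 > 1)
No finite upper bound exists
The sequence is UNBOUNDED

Unbounded (aₙ → ∞ as n → ∞)


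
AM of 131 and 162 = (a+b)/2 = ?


AM = (131 + 162)/2 = 293/2 = 146.5

AM = 146.5


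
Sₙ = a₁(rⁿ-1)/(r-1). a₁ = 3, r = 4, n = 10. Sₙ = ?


Sₙ = 3×(4^10 - 1)/(4 - 1)
= 3×(1048576 - 1)/3
= 3×1048575/3
= 1048575

S_10 = 1048575


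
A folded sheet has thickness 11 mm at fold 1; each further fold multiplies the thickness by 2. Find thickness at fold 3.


aₙ = a₁·r^(n-1)
= 11×2^2
= 11×4
= 44

a_3 = 44


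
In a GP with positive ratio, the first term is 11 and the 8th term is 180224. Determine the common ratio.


r^(n-1) = aₙ/a₁
r^7 = 180224/11 = 16384
r = 16384^(1/7)
= 4

r = 4


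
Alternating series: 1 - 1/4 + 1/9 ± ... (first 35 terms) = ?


S = 1 - 1/4 + 1/9 - 1/16 + 1/25 - 1/36 + 1/49 - 1/64 ± ...
= 0.8229
(Full series converges to +π²/12 ≈ +0.8225)

S_35 = 0.8229


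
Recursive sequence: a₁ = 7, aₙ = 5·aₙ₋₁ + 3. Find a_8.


Computing step by step:
a_1 = 7
a_2 = 38
a_3 = 193
a_4 = 968
a_5 = 4843
a_6 = 24218
a_7 = 121093
a_8 = 605468


a_8 = 605468


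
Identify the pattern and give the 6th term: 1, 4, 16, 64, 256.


Pattern: geometric (r=4)
Terms: 1, 4, 16, 64, 256
Next term = 1024

Next term = 1024


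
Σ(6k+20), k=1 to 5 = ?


Σ(6k+20) = 6·Σk + 20·n
= 6·15 + 20·5
= 90 + 100 = 190

Σ = 190


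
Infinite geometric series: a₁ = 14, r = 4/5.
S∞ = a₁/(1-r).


S∞ = a₁/(1-r) = 14/(1 - 4/5)
= 14/(1/5)
= 70

S∞ = 70


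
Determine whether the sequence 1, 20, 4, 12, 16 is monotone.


Differences: 19, -16, 8, 4
Difference at position 1 is +19 (> 0) but position 2 is -16 (< 0) — sequence both rises and falls
→ NOT monotonic

Not monotonic


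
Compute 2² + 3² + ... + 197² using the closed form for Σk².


Σₖ₌2^197 k² = Σₖ₌₁^197 k² − Σₖ₌₁^1 k²
= 197·198·395/6 − 1·2·3/6
= 2567895 − 1 = 2567894

Σk² = 2567894


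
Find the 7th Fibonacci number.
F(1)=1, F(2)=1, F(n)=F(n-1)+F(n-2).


Fibonacci sequence: 1, 1, 2, 3, 5, 8, 13
F(7) = 13

F(7) = 13


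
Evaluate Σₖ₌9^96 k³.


Σₖ₌9^96 k³ = [96·97/2]² − [8·9/2]²
= 21678336 − 1296 = 21677040

Σk³ = 21677040


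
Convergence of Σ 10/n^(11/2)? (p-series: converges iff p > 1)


p-series test: Σ c/n^p converges if p > 1, diverges if p ≤ 1 (constant c > 0 doesn't affect convergence).
p = 11/2
11/2 > 1 → CONVERGES

Converges (p = 11/2 > 1)


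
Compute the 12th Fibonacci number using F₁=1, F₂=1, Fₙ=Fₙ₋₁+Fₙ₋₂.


Fibonacci sequence: 1, 1, 2, 3, 5, 8, 13, 21, 34, 55, 89, ...
F(12) = 144

F(12) = 144


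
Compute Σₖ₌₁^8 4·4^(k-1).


Sₙ = 4×(4^8 - 1)/(4 - 1)
= 4×(65536 - 1)/3
= 4×65535/3
= 87380

S_8 = 87380


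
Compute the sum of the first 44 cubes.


n(n+1)/2 = 44×45/2 = 990
Σk³ = 990² = 980100

Σk³ = 980100


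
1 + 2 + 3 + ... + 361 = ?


n(n+1)/2 = 361×362/2 = 130682/2 = 65341

Σk = 65341


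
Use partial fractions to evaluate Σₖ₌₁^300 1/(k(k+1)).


1/(k(k+1)) = 1/k - 1/(k+1) (partial fractions)
Telescoping: Σ = 1 - 1/301 = 300/301

Sum = 300/301


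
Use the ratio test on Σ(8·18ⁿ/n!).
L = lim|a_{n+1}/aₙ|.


aₙ = 8·18^n/n!
a_{n+1}/aₙ = 18^(n+1)/(n+1)! × n!/18^n  (constant 8 cancels)
= 18/(n+1)
L = lim(n→∞) 18/(n+1) = 0
L < 1 → series CONVERGES

Converges (ratio test: L = 0 < 1)


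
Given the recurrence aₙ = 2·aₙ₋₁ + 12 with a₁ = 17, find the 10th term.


Computing step by step:
a_1 = 17
a_2 = 46
a_3 = 104
a_4 = 220
a_5 = 452
a_6 = 916
a_7 = 1844
a_8 = 3700
a_9 = 7412
a_10 = 14836


a_10 = 14836


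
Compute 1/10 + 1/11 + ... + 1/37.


Σₖ₌10^37 1/k = 1/10 + 1/11 + 1/12 + ... + 1/37
= 95244204281299/69388720221600
≈ 1.3726

Sum = 95244204281299/69388720221600 ≈ 1.3726


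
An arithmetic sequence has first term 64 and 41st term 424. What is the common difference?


d = (aₙ - a₁)/(n-1)
= (424 - 64)/(41-1)
= 360/40 = 9

d = 9


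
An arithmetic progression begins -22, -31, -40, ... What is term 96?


aₙ = a₁ + (n-1)d
= -22 + (96-1)×-9
= -22 - 855
= -877

a_96 = -877


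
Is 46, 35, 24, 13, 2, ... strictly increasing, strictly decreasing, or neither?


Differences: -11, -11, -11, -11
All differences < 0 → strictly DECREASING

Monotonically decreasing


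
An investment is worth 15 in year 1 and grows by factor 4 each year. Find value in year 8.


aₙ = a₁·r^(n-1)
= 15×4^7
= 15×16384
= 245760

a_8 = 245760


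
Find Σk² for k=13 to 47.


Σₖ₌13^47 k² = Σₖ₌₁^47 k² − Σₖ₌₁^12 k²
= 47·48·95/6 − 12·13·25/6
= 35720 − 650 = 35070

Σk² = 35070


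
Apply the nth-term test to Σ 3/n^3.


lim(n→∞) 3/n^3 = 0
lim aₙ = 0 → nth-term test is INCONCLUSIVE
(Need other tests; this is actually a convergent p-series with p=3 > 1)

Inconclusive (lim aₙ = 0; need another test)


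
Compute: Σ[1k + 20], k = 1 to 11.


Σ(1k+20) = 1·Σk + 20·n
= 1·66 + 20·11
= 66 + 220 = 286

Σ = 286


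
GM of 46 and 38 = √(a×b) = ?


GM = √(46×38) = √1748 = 41.8091

GM = 41.8091


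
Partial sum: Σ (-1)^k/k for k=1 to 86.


S = -1 + 1/2 - 1/3 + 1/4 - 1/5 + 1/6 - 1/7 + 1/8 ± ...
= -0.6874
(Full series converges to -ln(2) ≈ -0.6931)

S_86 = -0.6874


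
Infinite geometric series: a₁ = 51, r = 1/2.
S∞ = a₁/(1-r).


S∞ = a₁/(1-r) = 51/(1 - 1/2)
= 51/(1/2)
= 102

S∞ = 102


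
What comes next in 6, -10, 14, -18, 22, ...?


Pattern: alternating sign, magnitude arithmetic (d=4)
Terms: 6, -10, 14, -18, 22
Next term = -26

Next term = -26


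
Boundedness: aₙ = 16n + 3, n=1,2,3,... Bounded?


aₙ = 16n + 3 → as n→∞, aₙ→∞
No finite upper bound exists
The sequence is UNBOUNDED

Unbounded (aₙ → ∞ as n → ∞)


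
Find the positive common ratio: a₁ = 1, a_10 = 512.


r^(n-1) = aₙ/a₁
r^9 = 512/1 = 512
r = 512^(1/9)
= 2

r = 2


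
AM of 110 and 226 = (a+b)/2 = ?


AM = (110 + 226)/2 = 336/2 = 168

AM = 168


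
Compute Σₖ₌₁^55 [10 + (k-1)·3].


aₙ = 10 + (55-1)×3 = 172
Sₙ = n(a₁+aₙ)/2 = 55×(10+172)/2
= 55×182/2 = 5005

S_55 = 5005


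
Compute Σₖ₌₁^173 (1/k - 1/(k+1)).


Telescoping: adjacent terms cancel.
= 1/1 - 1/174
= 1 - 1/174 = 173/174

Sum = 173/174


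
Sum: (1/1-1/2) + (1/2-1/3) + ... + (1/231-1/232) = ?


Telescoping: adjacent terms cancel.
= 1/1 - 1/232
= 1 - 1/232 = 231/232

Sum = 231/232


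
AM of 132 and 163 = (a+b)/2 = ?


AM = (132 + 163)/2 = 295/2 = 147.5

AM = 147.5


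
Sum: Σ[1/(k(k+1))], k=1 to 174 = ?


1/(k(k+1)) = 1/k - 1/(k+1) (partial fractions)
Telescoping: Σ = 1 - 1/175 = 174/175

Sum = 174/175


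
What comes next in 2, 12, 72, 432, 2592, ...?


Pattern: geometric (r=6)
Terms: 2, 12, 72, 432, 2592
Next term = 15552

Next term = 15552


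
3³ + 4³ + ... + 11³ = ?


Σₖ₌3^11 k³ = [11·12/2]² − [2·3/2]²
= 4356 − 9 = 4347

Σk³ = 4347


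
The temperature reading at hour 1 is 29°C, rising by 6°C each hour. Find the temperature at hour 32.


aₙ = a₁ + (n-1)d
= 29 + (32-1)×6
= 29 + 186
= 215

a_32 = 215


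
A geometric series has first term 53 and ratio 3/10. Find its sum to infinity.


S∞ = a₁/(1-r) = 53/(1 - 3/10)
= 53/(7/10)
= 530/7

S∞ = 530/7


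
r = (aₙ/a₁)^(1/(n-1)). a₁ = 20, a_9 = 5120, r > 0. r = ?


r^(n-1) = aₙ/a₁
r^8 = 5120/20 = 256
r = 256^(1/8)
= ±2; taking r > 0 gives r = 2

r = 2


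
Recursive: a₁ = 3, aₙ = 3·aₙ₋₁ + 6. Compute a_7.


Computing step by step:
a_1 = 3
a_2 = 15
a_3 = 51
a_4 = 159
a_5 = 483
a_6 = 1455
a_7 = 4371


a_7 = 4371


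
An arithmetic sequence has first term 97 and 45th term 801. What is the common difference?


d = (aₙ - a₁)/(n-1)
= (801 - 97)/(45-1)
= 704/44 = 16

d = 16


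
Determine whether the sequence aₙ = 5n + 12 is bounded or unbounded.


aₙ = 5n + 12 → as n→∞, aₙ→∞
No finite upper bound exists
The sequence is UNBOUNDED

Unbounded (aₙ → ∞ as n → ∞)


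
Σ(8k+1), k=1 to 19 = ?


Σ(8k+1) = 8·Σk + 1·n
= 8·190 + 1·19
= 1520 + 19 = 1539

Σ = 1539


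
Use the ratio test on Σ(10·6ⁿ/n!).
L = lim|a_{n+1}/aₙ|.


aₙ = 10·6^n/n!
a_{n+1}/aₙ = 6^(n+1)/(n+1)! × n!/6^n  (constant 10 cancels)
= 6/(n+1)
L = lim(n→∞) 6/(n+1) = 0
L < 1 → series CONVERGES

Converges (ratio test: L = 0 < 1)


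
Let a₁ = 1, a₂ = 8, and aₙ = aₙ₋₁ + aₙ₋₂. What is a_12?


Computing iteratively: 1, 8, 9, 17, 26, 43, 69, 112, 181, 293, 474, 767
a_12 = 767

a_12 = 767


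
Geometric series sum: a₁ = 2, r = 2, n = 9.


Sₙ = 2×(2^9 - 1)/(2 - 1)
= 2×(512 - 1)/1
= 2×511/1
= 1022

S_9 = 1022


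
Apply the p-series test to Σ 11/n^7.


p-series test: Σ c/n^p converges if p > 1, diverges if p ≤ 1 (constant c > 0 doesn't affect convergence).
p = 7
7 > 1 → CONVERGES

Converges (p = 7 > 1)


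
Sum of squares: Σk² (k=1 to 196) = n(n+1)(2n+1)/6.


n = 196
n(n+1)(2n+1)/6 = 196×197×393/6
= 15174516/6 = 2529086

Σk² = 2529086


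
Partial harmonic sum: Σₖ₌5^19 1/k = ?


Σₖ₌5^19 1/k = 1/5 + 1/6 + 1/7 + ... + 1/19
= 113634299/77597520
≈ 1.4644

Sum = 113634299/77597520 ≈ 1.4644


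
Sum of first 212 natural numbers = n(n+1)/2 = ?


n(n+1)/2 = 212×213/2 = 45156/2 = 22578

Σk = 22578


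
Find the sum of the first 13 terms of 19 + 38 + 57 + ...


aₙ = 19 + (13-1)×19 = 247
Sₙ = n(a₁+aₙ)/2 = 13×(19+247)/2
= 13×266/2 = 1729

S_13 = 1729


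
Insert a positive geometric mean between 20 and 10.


GM = √(20×10) = √200 = 14.1421

GM = 14.1421


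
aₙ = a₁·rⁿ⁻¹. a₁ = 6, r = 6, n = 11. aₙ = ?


aₙ = a₁·r^(n-1)
= 6×6^10
= 6×60466176
= 362797056

a_11 = 362797056


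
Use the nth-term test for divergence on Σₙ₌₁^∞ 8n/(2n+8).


lim(n→∞) 8n/(2n+8) = 8/2 = 4  (divide numerator and denominator by n)
lim aₙ = 4 ≠ 0 → series DIVERGES

Diverges (lim aₙ = 4 ≠ 0)


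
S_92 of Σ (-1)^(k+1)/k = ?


S = 1 - 1/2 + 1/3 - 1/4 + 1/5 - 1/6 + 1/7 - 1/8 ± ...
= 0.6877
(Full series converges to +ln(2) ≈ +0.6931)

S_92 = 0.6877


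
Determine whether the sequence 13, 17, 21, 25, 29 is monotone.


Differences: 4, 4, 4, 4
All differences > 0 → strictly INCREASING

Monotonically increasing


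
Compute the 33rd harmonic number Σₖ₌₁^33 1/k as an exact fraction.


H_33 = 1/1 + 1/2 + 1/3 + ... + 1/33
= 53676090078349/13127595717600
≈ 4.0888

H_33 = 53676090078349/13127595717600 ≈ 4.0888


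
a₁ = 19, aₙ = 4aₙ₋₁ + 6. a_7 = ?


Computing step by step:
a_1 = 19
a_2 = 82
a_3 = 334
a_4 = 1342
a_5 = 5374
a_6 = 21502
a_7 = 86014


a_7 = 86014


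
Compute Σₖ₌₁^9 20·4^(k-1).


Sₙ = 20×(4^9 - 1)/(4 - 1)
= 20×(262144 - 1)/3
= 20×262143/3
= 1747620

S_9 = 1747620


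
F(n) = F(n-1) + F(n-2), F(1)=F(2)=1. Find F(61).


Fibonacci sequence: 1, 1, 2, 3, 5, 8, 13, 21, 34, 55, 89, ...
F(61) = 2504730781961

F(61) = 2504730781961


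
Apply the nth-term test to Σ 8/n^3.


lim(n→∞) 8/n^3 = 0
lim aₙ = 0 → nth-term test is INCONCLUSIVE
(Need other tests; this is actually a convergent p-series with p=3 > 1)

Inconclusive (lim aₙ = 0; need another test)
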